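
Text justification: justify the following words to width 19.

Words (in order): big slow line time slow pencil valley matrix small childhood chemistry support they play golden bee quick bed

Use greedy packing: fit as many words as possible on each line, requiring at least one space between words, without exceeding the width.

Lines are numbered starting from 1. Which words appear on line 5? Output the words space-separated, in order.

Answer: support they play

Derivation:
Line 1: ['big', 'slow', 'line', 'time'] (min_width=18, slack=1)
Line 2: ['slow', 'pencil', 'valley'] (min_width=18, slack=1)
Line 3: ['matrix', 'small'] (min_width=12, slack=7)
Line 4: ['childhood', 'chemistry'] (min_width=19, slack=0)
Line 5: ['support', 'they', 'play'] (min_width=17, slack=2)
Line 6: ['golden', 'bee', 'quick'] (min_width=16, slack=3)
Line 7: ['bed'] (min_width=3, slack=16)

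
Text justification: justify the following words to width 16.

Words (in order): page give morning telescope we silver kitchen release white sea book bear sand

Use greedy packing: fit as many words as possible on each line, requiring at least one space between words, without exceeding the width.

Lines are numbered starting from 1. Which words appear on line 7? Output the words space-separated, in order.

Line 1: ['page', 'give'] (min_width=9, slack=7)
Line 2: ['morning'] (min_width=7, slack=9)
Line 3: ['telescope', 'we'] (min_width=12, slack=4)
Line 4: ['silver', 'kitchen'] (min_width=14, slack=2)
Line 5: ['release', 'white'] (min_width=13, slack=3)
Line 6: ['sea', 'book', 'bear'] (min_width=13, slack=3)
Line 7: ['sand'] (min_width=4, slack=12)

Answer: sand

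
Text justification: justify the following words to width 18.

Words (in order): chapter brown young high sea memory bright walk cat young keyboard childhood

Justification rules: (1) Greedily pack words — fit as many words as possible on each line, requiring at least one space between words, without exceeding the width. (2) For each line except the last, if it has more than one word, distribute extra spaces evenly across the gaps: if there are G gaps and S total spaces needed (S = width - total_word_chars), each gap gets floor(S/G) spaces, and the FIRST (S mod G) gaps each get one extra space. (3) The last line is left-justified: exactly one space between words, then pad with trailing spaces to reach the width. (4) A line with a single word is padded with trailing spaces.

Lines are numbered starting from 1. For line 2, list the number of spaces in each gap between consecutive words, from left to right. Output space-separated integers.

Line 1: ['chapter', 'brown'] (min_width=13, slack=5)
Line 2: ['young', 'high', 'sea'] (min_width=14, slack=4)
Line 3: ['memory', 'bright', 'walk'] (min_width=18, slack=0)
Line 4: ['cat', 'young', 'keyboard'] (min_width=18, slack=0)
Line 5: ['childhood'] (min_width=9, slack=9)

Answer: 3 3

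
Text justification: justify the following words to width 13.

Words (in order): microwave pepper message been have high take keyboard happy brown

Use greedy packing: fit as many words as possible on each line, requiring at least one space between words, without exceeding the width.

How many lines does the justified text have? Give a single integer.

Answer: 6

Derivation:
Line 1: ['microwave'] (min_width=9, slack=4)
Line 2: ['pepper'] (min_width=6, slack=7)
Line 3: ['message', 'been'] (min_width=12, slack=1)
Line 4: ['have', 'high'] (min_width=9, slack=4)
Line 5: ['take', 'keyboard'] (min_width=13, slack=0)
Line 6: ['happy', 'brown'] (min_width=11, slack=2)
Total lines: 6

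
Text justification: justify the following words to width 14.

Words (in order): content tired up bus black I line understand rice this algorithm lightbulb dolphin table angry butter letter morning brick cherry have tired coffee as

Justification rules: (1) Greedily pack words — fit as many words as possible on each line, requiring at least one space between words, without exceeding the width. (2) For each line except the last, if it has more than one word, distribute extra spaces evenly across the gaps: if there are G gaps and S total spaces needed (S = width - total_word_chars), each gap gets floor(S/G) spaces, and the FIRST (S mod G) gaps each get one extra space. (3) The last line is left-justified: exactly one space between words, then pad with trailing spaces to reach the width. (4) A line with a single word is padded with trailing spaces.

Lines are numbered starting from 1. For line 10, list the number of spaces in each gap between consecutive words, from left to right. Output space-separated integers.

Answer: 1

Derivation:
Line 1: ['content', 'tired'] (min_width=13, slack=1)
Line 2: ['up', 'bus', 'black', 'I'] (min_width=14, slack=0)
Line 3: ['line'] (min_width=4, slack=10)
Line 4: ['understand'] (min_width=10, slack=4)
Line 5: ['rice', 'this'] (min_width=9, slack=5)
Line 6: ['algorithm'] (min_width=9, slack=5)
Line 7: ['lightbulb'] (min_width=9, slack=5)
Line 8: ['dolphin', 'table'] (min_width=13, slack=1)
Line 9: ['angry', 'butter'] (min_width=12, slack=2)
Line 10: ['letter', 'morning'] (min_width=14, slack=0)
Line 11: ['brick', 'cherry'] (min_width=12, slack=2)
Line 12: ['have', 'tired'] (min_width=10, slack=4)
Line 13: ['coffee', 'as'] (min_width=9, slack=5)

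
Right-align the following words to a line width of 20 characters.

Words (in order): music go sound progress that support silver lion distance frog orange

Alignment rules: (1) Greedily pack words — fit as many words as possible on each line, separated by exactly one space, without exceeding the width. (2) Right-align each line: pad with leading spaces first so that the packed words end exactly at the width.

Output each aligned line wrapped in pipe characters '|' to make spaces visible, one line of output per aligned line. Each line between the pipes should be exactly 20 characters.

Answer: |      music go sound|
|       progress that|
| support silver lion|
|distance frog orange|

Derivation:
Line 1: ['music', 'go', 'sound'] (min_width=14, slack=6)
Line 2: ['progress', 'that'] (min_width=13, slack=7)
Line 3: ['support', 'silver', 'lion'] (min_width=19, slack=1)
Line 4: ['distance', 'frog', 'orange'] (min_width=20, slack=0)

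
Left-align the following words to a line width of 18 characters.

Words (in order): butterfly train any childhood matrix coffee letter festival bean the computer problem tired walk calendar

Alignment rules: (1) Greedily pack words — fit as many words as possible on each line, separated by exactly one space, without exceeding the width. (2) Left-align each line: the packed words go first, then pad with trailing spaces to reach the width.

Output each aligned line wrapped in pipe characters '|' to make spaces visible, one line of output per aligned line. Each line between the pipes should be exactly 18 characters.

Answer: |butterfly train   |
|any childhood     |
|matrix coffee     |
|letter festival   |
|bean the computer |
|problem tired walk|
|calendar          |

Derivation:
Line 1: ['butterfly', 'train'] (min_width=15, slack=3)
Line 2: ['any', 'childhood'] (min_width=13, slack=5)
Line 3: ['matrix', 'coffee'] (min_width=13, slack=5)
Line 4: ['letter', 'festival'] (min_width=15, slack=3)
Line 5: ['bean', 'the', 'computer'] (min_width=17, slack=1)
Line 6: ['problem', 'tired', 'walk'] (min_width=18, slack=0)
Line 7: ['calendar'] (min_width=8, slack=10)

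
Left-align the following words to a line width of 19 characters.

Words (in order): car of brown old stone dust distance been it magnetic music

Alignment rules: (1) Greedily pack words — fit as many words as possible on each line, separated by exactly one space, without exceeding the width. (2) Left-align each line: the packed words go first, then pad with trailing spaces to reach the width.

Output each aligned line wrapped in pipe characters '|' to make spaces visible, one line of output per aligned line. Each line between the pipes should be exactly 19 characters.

Line 1: ['car', 'of', 'brown', 'old'] (min_width=16, slack=3)
Line 2: ['stone', 'dust', 'distance'] (min_width=19, slack=0)
Line 3: ['been', 'it', 'magnetic'] (min_width=16, slack=3)
Line 4: ['music'] (min_width=5, slack=14)

Answer: |car of brown old   |
|stone dust distance|
|been it magnetic   |
|music              |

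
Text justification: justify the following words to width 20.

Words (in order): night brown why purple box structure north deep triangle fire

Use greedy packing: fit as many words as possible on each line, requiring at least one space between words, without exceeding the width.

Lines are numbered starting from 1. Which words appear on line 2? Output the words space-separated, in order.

Answer: purple box structure

Derivation:
Line 1: ['night', 'brown', 'why'] (min_width=15, slack=5)
Line 2: ['purple', 'box', 'structure'] (min_width=20, slack=0)
Line 3: ['north', 'deep', 'triangle'] (min_width=19, slack=1)
Line 4: ['fire'] (min_width=4, slack=16)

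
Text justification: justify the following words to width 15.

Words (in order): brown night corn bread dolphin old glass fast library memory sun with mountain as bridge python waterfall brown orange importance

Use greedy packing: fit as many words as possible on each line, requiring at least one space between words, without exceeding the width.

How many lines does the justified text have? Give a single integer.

Answer: 11

Derivation:
Line 1: ['brown', 'night'] (min_width=11, slack=4)
Line 2: ['corn', 'bread'] (min_width=10, slack=5)
Line 3: ['dolphin', 'old'] (min_width=11, slack=4)
Line 4: ['glass', 'fast'] (min_width=10, slack=5)
Line 5: ['library', 'memory'] (min_width=14, slack=1)
Line 6: ['sun', 'with'] (min_width=8, slack=7)
Line 7: ['mountain', 'as'] (min_width=11, slack=4)
Line 8: ['bridge', 'python'] (min_width=13, slack=2)
Line 9: ['waterfall', 'brown'] (min_width=15, slack=0)
Line 10: ['orange'] (min_width=6, slack=9)
Line 11: ['importance'] (min_width=10, slack=5)
Total lines: 11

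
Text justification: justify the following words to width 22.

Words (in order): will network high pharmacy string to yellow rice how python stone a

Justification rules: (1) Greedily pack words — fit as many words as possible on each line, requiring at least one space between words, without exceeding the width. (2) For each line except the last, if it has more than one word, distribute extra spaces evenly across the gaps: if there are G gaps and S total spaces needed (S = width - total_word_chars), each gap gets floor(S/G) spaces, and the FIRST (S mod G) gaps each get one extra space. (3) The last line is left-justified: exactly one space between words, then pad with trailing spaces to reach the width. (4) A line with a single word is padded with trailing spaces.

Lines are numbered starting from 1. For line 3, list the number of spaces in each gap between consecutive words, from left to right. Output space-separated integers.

Answer: 1 1 1

Derivation:
Line 1: ['will', 'network', 'high'] (min_width=17, slack=5)
Line 2: ['pharmacy', 'string', 'to'] (min_width=18, slack=4)
Line 3: ['yellow', 'rice', 'how', 'python'] (min_width=22, slack=0)
Line 4: ['stone', 'a'] (min_width=7, slack=15)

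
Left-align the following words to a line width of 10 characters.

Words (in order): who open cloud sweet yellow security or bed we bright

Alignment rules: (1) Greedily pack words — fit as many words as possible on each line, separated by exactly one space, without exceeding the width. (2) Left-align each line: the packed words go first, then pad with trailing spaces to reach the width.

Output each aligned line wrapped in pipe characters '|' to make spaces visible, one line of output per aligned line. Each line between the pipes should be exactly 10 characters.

Answer: |who open  |
|cloud     |
|sweet     |
|yellow    |
|security  |
|or bed we |
|bright    |

Derivation:
Line 1: ['who', 'open'] (min_width=8, slack=2)
Line 2: ['cloud'] (min_width=5, slack=5)
Line 3: ['sweet'] (min_width=5, slack=5)
Line 4: ['yellow'] (min_width=6, slack=4)
Line 5: ['security'] (min_width=8, slack=2)
Line 6: ['or', 'bed', 'we'] (min_width=9, slack=1)
Line 7: ['bright'] (min_width=6, slack=4)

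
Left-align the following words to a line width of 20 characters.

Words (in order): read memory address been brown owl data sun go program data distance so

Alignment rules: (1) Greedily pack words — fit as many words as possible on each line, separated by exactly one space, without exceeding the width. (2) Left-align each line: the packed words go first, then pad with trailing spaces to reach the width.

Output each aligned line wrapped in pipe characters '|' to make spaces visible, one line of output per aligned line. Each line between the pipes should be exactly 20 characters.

Line 1: ['read', 'memory', 'address'] (min_width=19, slack=1)
Line 2: ['been', 'brown', 'owl', 'data'] (min_width=19, slack=1)
Line 3: ['sun', 'go', 'program', 'data'] (min_width=19, slack=1)
Line 4: ['distance', 'so'] (min_width=11, slack=9)

Answer: |read memory address |
|been brown owl data |
|sun go program data |
|distance so         |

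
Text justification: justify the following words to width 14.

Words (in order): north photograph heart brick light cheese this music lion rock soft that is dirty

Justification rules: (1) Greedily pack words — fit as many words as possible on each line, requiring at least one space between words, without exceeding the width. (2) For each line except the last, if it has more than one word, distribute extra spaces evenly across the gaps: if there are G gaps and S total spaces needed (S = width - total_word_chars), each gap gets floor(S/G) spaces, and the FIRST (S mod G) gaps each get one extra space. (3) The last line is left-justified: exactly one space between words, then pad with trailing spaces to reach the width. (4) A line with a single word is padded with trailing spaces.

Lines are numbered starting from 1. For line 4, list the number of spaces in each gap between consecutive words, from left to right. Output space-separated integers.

Line 1: ['north'] (min_width=5, slack=9)
Line 2: ['photograph'] (min_width=10, slack=4)
Line 3: ['heart', 'brick'] (min_width=11, slack=3)
Line 4: ['light', 'cheese'] (min_width=12, slack=2)
Line 5: ['this', 'music'] (min_width=10, slack=4)
Line 6: ['lion', 'rock', 'soft'] (min_width=14, slack=0)
Line 7: ['that', 'is', 'dirty'] (min_width=13, slack=1)

Answer: 3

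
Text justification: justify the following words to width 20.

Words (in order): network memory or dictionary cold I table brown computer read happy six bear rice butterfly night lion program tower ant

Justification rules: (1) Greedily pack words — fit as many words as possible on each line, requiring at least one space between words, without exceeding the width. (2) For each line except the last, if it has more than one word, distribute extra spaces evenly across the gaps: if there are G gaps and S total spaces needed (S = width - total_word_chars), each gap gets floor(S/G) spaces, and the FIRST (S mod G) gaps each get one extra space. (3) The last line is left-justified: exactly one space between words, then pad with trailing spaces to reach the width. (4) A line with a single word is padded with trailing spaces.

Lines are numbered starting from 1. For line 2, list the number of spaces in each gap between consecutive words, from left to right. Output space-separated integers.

Line 1: ['network', 'memory', 'or'] (min_width=17, slack=3)
Line 2: ['dictionary', 'cold', 'I'] (min_width=17, slack=3)
Line 3: ['table', 'brown', 'computer'] (min_width=20, slack=0)
Line 4: ['read', 'happy', 'six', 'bear'] (min_width=19, slack=1)
Line 5: ['rice', 'butterfly', 'night'] (min_width=20, slack=0)
Line 6: ['lion', 'program', 'tower'] (min_width=18, slack=2)
Line 7: ['ant'] (min_width=3, slack=17)

Answer: 3 2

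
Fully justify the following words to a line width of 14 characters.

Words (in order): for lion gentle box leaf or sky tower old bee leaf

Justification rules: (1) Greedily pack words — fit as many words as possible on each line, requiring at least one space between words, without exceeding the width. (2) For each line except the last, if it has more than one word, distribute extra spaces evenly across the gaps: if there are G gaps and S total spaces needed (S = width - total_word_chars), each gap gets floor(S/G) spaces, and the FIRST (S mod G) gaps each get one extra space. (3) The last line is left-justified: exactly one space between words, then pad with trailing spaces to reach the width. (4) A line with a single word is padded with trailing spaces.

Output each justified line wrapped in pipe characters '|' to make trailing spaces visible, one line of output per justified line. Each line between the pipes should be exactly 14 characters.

Answer: |for       lion|
|gentle     box|
|leaf   or  sky|
|tower  old bee|
|leaf          |

Derivation:
Line 1: ['for', 'lion'] (min_width=8, slack=6)
Line 2: ['gentle', 'box'] (min_width=10, slack=4)
Line 3: ['leaf', 'or', 'sky'] (min_width=11, slack=3)
Line 4: ['tower', 'old', 'bee'] (min_width=13, slack=1)
Line 5: ['leaf'] (min_width=4, slack=10)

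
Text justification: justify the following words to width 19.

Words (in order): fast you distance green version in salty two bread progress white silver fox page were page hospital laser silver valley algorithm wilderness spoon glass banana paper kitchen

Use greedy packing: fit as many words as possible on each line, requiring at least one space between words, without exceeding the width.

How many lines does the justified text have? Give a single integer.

Line 1: ['fast', 'you', 'distance'] (min_width=17, slack=2)
Line 2: ['green', 'version', 'in'] (min_width=16, slack=3)
Line 3: ['salty', 'two', 'bread'] (min_width=15, slack=4)
Line 4: ['progress', 'white'] (min_width=14, slack=5)
Line 5: ['silver', 'fox', 'page'] (min_width=15, slack=4)
Line 6: ['were', 'page', 'hospital'] (min_width=18, slack=1)
Line 7: ['laser', 'silver', 'valley'] (min_width=19, slack=0)
Line 8: ['algorithm'] (min_width=9, slack=10)
Line 9: ['wilderness', 'spoon'] (min_width=16, slack=3)
Line 10: ['glass', 'banana', 'paper'] (min_width=18, slack=1)
Line 11: ['kitchen'] (min_width=7, slack=12)
Total lines: 11

Answer: 11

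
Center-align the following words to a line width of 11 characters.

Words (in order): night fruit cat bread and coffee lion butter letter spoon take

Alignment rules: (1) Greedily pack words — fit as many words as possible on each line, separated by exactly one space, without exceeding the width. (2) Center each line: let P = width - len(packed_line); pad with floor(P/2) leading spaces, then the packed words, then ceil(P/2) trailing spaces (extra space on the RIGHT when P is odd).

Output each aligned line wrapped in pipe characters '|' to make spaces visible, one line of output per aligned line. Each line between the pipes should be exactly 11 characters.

Answer: |night fruit|
| cat bread |
|and coffee |
|lion butter|
|  letter   |
|spoon take |

Derivation:
Line 1: ['night', 'fruit'] (min_width=11, slack=0)
Line 2: ['cat', 'bread'] (min_width=9, slack=2)
Line 3: ['and', 'coffee'] (min_width=10, slack=1)
Line 4: ['lion', 'butter'] (min_width=11, slack=0)
Line 5: ['letter'] (min_width=6, slack=5)
Line 6: ['spoon', 'take'] (min_width=10, slack=1)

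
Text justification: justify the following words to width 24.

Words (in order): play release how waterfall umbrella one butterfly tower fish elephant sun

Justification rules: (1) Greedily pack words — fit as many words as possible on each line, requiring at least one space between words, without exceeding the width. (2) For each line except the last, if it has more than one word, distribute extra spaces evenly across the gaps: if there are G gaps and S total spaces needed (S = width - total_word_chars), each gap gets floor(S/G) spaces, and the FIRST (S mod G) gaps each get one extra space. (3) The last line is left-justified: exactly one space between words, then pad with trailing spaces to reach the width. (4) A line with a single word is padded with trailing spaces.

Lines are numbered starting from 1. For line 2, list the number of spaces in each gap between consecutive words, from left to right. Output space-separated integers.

Line 1: ['play', 'release', 'how'] (min_width=16, slack=8)
Line 2: ['waterfall', 'umbrella', 'one'] (min_width=22, slack=2)
Line 3: ['butterfly', 'tower', 'fish'] (min_width=20, slack=4)
Line 4: ['elephant', 'sun'] (min_width=12, slack=12)

Answer: 2 2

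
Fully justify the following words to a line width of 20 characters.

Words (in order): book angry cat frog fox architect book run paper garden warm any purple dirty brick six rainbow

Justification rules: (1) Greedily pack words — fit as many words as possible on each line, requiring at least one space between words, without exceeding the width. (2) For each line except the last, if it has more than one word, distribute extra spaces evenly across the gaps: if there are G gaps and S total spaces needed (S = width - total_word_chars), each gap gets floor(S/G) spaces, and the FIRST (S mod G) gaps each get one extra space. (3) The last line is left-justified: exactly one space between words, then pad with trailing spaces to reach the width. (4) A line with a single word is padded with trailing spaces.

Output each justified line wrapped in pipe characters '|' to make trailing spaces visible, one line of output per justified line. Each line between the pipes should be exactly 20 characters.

Answer: |book  angry cat frog|
|fox  architect  book|
|run   paper   garden|
|warm    any   purple|
|dirty    brick   six|
|rainbow             |

Derivation:
Line 1: ['book', 'angry', 'cat', 'frog'] (min_width=19, slack=1)
Line 2: ['fox', 'architect', 'book'] (min_width=18, slack=2)
Line 3: ['run', 'paper', 'garden'] (min_width=16, slack=4)
Line 4: ['warm', 'any', 'purple'] (min_width=15, slack=5)
Line 5: ['dirty', 'brick', 'six'] (min_width=15, slack=5)
Line 6: ['rainbow'] (min_width=7, slack=13)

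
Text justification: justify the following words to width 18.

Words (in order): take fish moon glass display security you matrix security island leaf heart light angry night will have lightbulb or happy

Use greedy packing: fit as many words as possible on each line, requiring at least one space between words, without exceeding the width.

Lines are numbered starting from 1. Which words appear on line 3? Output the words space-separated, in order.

Line 1: ['take', 'fish', 'moon'] (min_width=14, slack=4)
Line 2: ['glass', 'display'] (min_width=13, slack=5)
Line 3: ['security', 'you'] (min_width=12, slack=6)
Line 4: ['matrix', 'security'] (min_width=15, slack=3)
Line 5: ['island', 'leaf', 'heart'] (min_width=17, slack=1)
Line 6: ['light', 'angry', 'night'] (min_width=17, slack=1)
Line 7: ['will', 'have'] (min_width=9, slack=9)
Line 8: ['lightbulb', 'or', 'happy'] (min_width=18, slack=0)

Answer: security you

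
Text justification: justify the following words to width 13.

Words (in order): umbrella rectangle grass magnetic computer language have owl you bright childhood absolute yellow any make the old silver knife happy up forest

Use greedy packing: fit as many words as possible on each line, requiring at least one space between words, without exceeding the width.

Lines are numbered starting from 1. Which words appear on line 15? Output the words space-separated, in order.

Answer: forest

Derivation:
Line 1: ['umbrella'] (min_width=8, slack=5)
Line 2: ['rectangle'] (min_width=9, slack=4)
Line 3: ['grass'] (min_width=5, slack=8)
Line 4: ['magnetic'] (min_width=8, slack=5)
Line 5: ['computer'] (min_width=8, slack=5)
Line 6: ['language', 'have'] (min_width=13, slack=0)
Line 7: ['owl', 'you'] (min_width=7, slack=6)
Line 8: ['bright'] (min_width=6, slack=7)
Line 9: ['childhood'] (min_width=9, slack=4)
Line 10: ['absolute'] (min_width=8, slack=5)
Line 11: ['yellow', 'any'] (min_width=10, slack=3)
Line 12: ['make', 'the', 'old'] (min_width=12, slack=1)
Line 13: ['silver', 'knife'] (min_width=12, slack=1)
Line 14: ['happy', 'up'] (min_width=8, slack=5)
Line 15: ['forest'] (min_width=6, slack=7)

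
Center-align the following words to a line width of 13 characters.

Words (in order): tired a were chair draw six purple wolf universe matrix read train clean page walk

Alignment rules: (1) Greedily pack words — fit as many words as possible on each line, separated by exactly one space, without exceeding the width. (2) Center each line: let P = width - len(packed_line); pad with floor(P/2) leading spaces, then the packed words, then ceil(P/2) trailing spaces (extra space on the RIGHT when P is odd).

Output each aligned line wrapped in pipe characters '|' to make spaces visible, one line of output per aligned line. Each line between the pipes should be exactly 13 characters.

Answer: |tired a were |
| chair draw  |
| six purple  |
|wolf universe|
| matrix read |
| train clean |
|  page walk  |

Derivation:
Line 1: ['tired', 'a', 'were'] (min_width=12, slack=1)
Line 2: ['chair', 'draw'] (min_width=10, slack=3)
Line 3: ['six', 'purple'] (min_width=10, slack=3)
Line 4: ['wolf', 'universe'] (min_width=13, slack=0)
Line 5: ['matrix', 'read'] (min_width=11, slack=2)
Line 6: ['train', 'clean'] (min_width=11, slack=2)
Line 7: ['page', 'walk'] (min_width=9, slack=4)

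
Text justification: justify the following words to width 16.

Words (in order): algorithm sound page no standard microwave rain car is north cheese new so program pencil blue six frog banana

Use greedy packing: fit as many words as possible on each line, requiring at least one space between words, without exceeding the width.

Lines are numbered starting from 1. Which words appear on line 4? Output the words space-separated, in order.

Line 1: ['algorithm', 'sound'] (min_width=15, slack=1)
Line 2: ['page', 'no', 'standard'] (min_width=16, slack=0)
Line 3: ['microwave', 'rain'] (min_width=14, slack=2)
Line 4: ['car', 'is', 'north'] (min_width=12, slack=4)
Line 5: ['cheese', 'new', 'so'] (min_width=13, slack=3)
Line 6: ['program', 'pencil'] (min_width=14, slack=2)
Line 7: ['blue', 'six', 'frog'] (min_width=13, slack=3)
Line 8: ['banana'] (min_width=6, slack=10)

Answer: car is north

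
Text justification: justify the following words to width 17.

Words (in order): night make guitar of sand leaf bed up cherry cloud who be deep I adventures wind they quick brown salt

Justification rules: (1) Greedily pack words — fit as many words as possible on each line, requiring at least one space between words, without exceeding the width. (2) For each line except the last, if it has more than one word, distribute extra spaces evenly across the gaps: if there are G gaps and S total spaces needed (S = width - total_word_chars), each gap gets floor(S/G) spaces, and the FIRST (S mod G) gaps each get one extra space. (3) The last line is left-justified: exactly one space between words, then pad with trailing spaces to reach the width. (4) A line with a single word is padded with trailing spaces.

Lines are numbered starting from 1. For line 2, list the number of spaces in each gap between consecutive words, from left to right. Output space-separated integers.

Answer: 2 1 1

Derivation:
Line 1: ['night', 'make', 'guitar'] (min_width=17, slack=0)
Line 2: ['of', 'sand', 'leaf', 'bed'] (min_width=16, slack=1)
Line 3: ['up', 'cherry', 'cloud'] (min_width=15, slack=2)
Line 4: ['who', 'be', 'deep', 'I'] (min_width=13, slack=4)
Line 5: ['adventures', 'wind'] (min_width=15, slack=2)
Line 6: ['they', 'quick', 'brown'] (min_width=16, slack=1)
Line 7: ['salt'] (min_width=4, slack=13)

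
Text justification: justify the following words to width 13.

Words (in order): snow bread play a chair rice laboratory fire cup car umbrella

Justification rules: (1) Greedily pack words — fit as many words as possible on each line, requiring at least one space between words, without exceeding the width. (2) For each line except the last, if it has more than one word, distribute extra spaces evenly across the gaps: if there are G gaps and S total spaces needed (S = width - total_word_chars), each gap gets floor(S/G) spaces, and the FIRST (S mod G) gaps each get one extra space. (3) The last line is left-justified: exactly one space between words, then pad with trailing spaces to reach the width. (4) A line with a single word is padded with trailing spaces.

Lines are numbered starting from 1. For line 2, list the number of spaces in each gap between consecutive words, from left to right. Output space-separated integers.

Answer: 2 1

Derivation:
Line 1: ['snow', 'bread'] (min_width=10, slack=3)
Line 2: ['play', 'a', 'chair'] (min_width=12, slack=1)
Line 3: ['rice'] (min_width=4, slack=9)
Line 4: ['laboratory'] (min_width=10, slack=3)
Line 5: ['fire', 'cup', 'car'] (min_width=12, slack=1)
Line 6: ['umbrella'] (min_width=8, slack=5)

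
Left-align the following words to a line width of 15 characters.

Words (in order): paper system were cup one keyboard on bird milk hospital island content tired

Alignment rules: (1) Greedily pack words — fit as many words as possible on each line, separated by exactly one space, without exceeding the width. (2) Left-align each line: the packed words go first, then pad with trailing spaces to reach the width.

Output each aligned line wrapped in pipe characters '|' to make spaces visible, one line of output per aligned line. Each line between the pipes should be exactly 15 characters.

Line 1: ['paper', 'system'] (min_width=12, slack=3)
Line 2: ['were', 'cup', 'one'] (min_width=12, slack=3)
Line 3: ['keyboard', 'on'] (min_width=11, slack=4)
Line 4: ['bird', 'milk'] (min_width=9, slack=6)
Line 5: ['hospital', 'island'] (min_width=15, slack=0)
Line 6: ['content', 'tired'] (min_width=13, slack=2)

Answer: |paper system   |
|were cup one   |
|keyboard on    |
|bird milk      |
|hospital island|
|content tired  |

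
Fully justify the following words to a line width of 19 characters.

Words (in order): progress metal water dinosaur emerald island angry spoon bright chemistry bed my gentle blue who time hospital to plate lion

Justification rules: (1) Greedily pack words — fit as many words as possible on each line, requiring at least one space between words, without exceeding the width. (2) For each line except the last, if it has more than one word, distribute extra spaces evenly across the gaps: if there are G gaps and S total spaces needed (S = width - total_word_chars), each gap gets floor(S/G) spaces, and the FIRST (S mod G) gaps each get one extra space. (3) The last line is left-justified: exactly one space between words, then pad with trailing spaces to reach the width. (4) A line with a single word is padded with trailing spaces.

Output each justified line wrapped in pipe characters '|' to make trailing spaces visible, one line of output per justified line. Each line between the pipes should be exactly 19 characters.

Answer: |progress      metal|
|water      dinosaur|
|emerald      island|
|angry  spoon bright|
|chemistry   bed  my|
|gentle   blue   who|
|time   hospital  to|
|plate lion         |

Derivation:
Line 1: ['progress', 'metal'] (min_width=14, slack=5)
Line 2: ['water', 'dinosaur'] (min_width=14, slack=5)
Line 3: ['emerald', 'island'] (min_width=14, slack=5)
Line 4: ['angry', 'spoon', 'bright'] (min_width=18, slack=1)
Line 5: ['chemistry', 'bed', 'my'] (min_width=16, slack=3)
Line 6: ['gentle', 'blue', 'who'] (min_width=15, slack=4)
Line 7: ['time', 'hospital', 'to'] (min_width=16, slack=3)
Line 8: ['plate', 'lion'] (min_width=10, slack=9)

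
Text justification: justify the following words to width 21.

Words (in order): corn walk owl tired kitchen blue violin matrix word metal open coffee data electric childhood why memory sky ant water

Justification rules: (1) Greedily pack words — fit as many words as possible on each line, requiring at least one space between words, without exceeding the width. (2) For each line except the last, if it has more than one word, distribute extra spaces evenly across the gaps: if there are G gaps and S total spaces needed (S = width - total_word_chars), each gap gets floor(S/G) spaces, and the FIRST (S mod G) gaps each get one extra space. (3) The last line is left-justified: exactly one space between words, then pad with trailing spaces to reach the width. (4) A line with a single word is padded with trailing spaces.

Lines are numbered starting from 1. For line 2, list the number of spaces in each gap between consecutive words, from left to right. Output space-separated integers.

Answer: 2 2

Derivation:
Line 1: ['corn', 'walk', 'owl', 'tired'] (min_width=19, slack=2)
Line 2: ['kitchen', 'blue', 'violin'] (min_width=19, slack=2)
Line 3: ['matrix', 'word', 'metal'] (min_width=17, slack=4)
Line 4: ['open', 'coffee', 'data'] (min_width=16, slack=5)
Line 5: ['electric', 'childhood'] (min_width=18, slack=3)
Line 6: ['why', 'memory', 'sky', 'ant'] (min_width=18, slack=3)
Line 7: ['water'] (min_width=5, slack=16)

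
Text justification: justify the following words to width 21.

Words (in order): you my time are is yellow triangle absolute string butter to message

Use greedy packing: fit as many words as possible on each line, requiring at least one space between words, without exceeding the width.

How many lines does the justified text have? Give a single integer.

Answer: 4

Derivation:
Line 1: ['you', 'my', 'time', 'are', 'is'] (min_width=18, slack=3)
Line 2: ['yellow', 'triangle'] (min_width=15, slack=6)
Line 3: ['absolute', 'string'] (min_width=15, slack=6)
Line 4: ['butter', 'to', 'message'] (min_width=17, slack=4)
Total lines: 4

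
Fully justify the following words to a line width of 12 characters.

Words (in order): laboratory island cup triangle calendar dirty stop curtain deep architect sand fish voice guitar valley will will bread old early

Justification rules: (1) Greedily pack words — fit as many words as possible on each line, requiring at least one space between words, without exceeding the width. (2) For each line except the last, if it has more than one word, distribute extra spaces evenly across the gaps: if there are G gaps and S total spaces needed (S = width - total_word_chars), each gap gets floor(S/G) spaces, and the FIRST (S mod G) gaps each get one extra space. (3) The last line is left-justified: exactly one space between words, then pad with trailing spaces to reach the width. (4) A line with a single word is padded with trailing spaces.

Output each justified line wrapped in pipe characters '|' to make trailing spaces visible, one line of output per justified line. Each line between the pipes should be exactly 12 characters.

Answer: |laboratory  |
|island   cup|
|triangle    |
|calendar    |
|dirty   stop|
|curtain deep|
|architect   |
|sand    fish|
|voice guitar|
|valley  will|
|will   bread|
|old early   |

Derivation:
Line 1: ['laboratory'] (min_width=10, slack=2)
Line 2: ['island', 'cup'] (min_width=10, slack=2)
Line 3: ['triangle'] (min_width=8, slack=4)
Line 4: ['calendar'] (min_width=8, slack=4)
Line 5: ['dirty', 'stop'] (min_width=10, slack=2)
Line 6: ['curtain', 'deep'] (min_width=12, slack=0)
Line 7: ['architect'] (min_width=9, slack=3)
Line 8: ['sand', 'fish'] (min_width=9, slack=3)
Line 9: ['voice', 'guitar'] (min_width=12, slack=0)
Line 10: ['valley', 'will'] (min_width=11, slack=1)
Line 11: ['will', 'bread'] (min_width=10, slack=2)
Line 12: ['old', 'early'] (min_width=9, slack=3)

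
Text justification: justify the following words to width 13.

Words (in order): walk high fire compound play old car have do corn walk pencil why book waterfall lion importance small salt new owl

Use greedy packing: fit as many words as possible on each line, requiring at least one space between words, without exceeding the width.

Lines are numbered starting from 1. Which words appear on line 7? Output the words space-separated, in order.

Line 1: ['walk', 'high'] (min_width=9, slack=4)
Line 2: ['fire', 'compound'] (min_width=13, slack=0)
Line 3: ['play', 'old', 'car'] (min_width=12, slack=1)
Line 4: ['have', 'do', 'corn'] (min_width=12, slack=1)
Line 5: ['walk', 'pencil'] (min_width=11, slack=2)
Line 6: ['why', 'book'] (min_width=8, slack=5)
Line 7: ['waterfall'] (min_width=9, slack=4)
Line 8: ['lion'] (min_width=4, slack=9)
Line 9: ['importance'] (min_width=10, slack=3)
Line 10: ['small', 'salt'] (min_width=10, slack=3)
Line 11: ['new', 'owl'] (min_width=7, slack=6)

Answer: waterfall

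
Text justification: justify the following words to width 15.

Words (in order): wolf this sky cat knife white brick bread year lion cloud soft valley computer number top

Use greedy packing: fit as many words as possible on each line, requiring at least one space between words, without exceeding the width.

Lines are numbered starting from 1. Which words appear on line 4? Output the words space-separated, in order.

Answer: year lion cloud

Derivation:
Line 1: ['wolf', 'this', 'sky'] (min_width=13, slack=2)
Line 2: ['cat', 'knife', 'white'] (min_width=15, slack=0)
Line 3: ['brick', 'bread'] (min_width=11, slack=4)
Line 4: ['year', 'lion', 'cloud'] (min_width=15, slack=0)
Line 5: ['soft', 'valley'] (min_width=11, slack=4)
Line 6: ['computer', 'number'] (min_width=15, slack=0)
Line 7: ['top'] (min_width=3, slack=12)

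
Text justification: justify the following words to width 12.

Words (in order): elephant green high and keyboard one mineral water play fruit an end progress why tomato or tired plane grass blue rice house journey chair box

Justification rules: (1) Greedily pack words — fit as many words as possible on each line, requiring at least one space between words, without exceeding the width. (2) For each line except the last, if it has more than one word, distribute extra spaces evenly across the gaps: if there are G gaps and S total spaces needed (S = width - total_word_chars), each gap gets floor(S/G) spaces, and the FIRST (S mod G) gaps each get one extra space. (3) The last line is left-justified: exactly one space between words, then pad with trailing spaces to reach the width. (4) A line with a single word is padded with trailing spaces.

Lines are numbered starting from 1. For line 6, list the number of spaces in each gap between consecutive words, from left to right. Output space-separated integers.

Line 1: ['elephant'] (min_width=8, slack=4)
Line 2: ['green', 'high'] (min_width=10, slack=2)
Line 3: ['and', 'keyboard'] (min_width=12, slack=0)
Line 4: ['one', 'mineral'] (min_width=11, slack=1)
Line 5: ['water', 'play'] (min_width=10, slack=2)
Line 6: ['fruit', 'an', 'end'] (min_width=12, slack=0)
Line 7: ['progress', 'why'] (min_width=12, slack=0)
Line 8: ['tomato', 'or'] (min_width=9, slack=3)
Line 9: ['tired', 'plane'] (min_width=11, slack=1)
Line 10: ['grass', 'blue'] (min_width=10, slack=2)
Line 11: ['rice', 'house'] (min_width=10, slack=2)
Line 12: ['journey'] (min_width=7, slack=5)
Line 13: ['chair', 'box'] (min_width=9, slack=3)

Answer: 1 1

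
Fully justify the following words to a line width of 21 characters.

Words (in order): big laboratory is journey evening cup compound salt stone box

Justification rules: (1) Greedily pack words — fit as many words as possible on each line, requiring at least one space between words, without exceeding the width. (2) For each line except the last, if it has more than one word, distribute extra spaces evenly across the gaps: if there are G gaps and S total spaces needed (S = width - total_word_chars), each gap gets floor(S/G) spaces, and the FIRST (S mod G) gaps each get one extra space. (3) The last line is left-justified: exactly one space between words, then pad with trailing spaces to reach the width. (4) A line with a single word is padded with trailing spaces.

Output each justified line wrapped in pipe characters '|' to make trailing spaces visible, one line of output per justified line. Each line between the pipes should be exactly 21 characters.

Line 1: ['big', 'laboratory', 'is'] (min_width=17, slack=4)
Line 2: ['journey', 'evening', 'cup'] (min_width=19, slack=2)
Line 3: ['compound', 'salt', 'stone'] (min_width=19, slack=2)
Line 4: ['box'] (min_width=3, slack=18)

Answer: |big   laboratory   is|
|journey  evening  cup|
|compound  salt  stone|
|box                  |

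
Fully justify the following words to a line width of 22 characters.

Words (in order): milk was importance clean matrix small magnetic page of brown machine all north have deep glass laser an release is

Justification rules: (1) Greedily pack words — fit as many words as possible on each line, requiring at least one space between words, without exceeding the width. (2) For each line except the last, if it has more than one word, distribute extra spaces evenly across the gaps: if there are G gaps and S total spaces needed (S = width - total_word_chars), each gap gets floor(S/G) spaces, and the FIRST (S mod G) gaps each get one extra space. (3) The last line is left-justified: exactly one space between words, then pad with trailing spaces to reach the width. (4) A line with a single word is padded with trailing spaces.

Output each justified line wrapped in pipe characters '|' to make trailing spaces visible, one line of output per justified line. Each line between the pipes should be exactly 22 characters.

Answer: |milk   was  importance|
|clean   matrix   small|
|magnetic page of brown|
|machine all north have|
|deep  glass  laser  an|
|release is            |

Derivation:
Line 1: ['milk', 'was', 'importance'] (min_width=19, slack=3)
Line 2: ['clean', 'matrix', 'small'] (min_width=18, slack=4)
Line 3: ['magnetic', 'page', 'of', 'brown'] (min_width=22, slack=0)
Line 4: ['machine', 'all', 'north', 'have'] (min_width=22, slack=0)
Line 5: ['deep', 'glass', 'laser', 'an'] (min_width=19, slack=3)
Line 6: ['release', 'is'] (min_width=10, slack=12)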